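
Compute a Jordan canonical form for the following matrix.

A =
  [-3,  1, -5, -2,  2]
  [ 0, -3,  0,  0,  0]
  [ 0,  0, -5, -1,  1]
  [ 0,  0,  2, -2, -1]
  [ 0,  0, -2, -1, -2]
J_3(-3) ⊕ J_1(-3) ⊕ J_1(-3)

The characteristic polynomial is
  det(x·I − A) = x^5 + 15*x^4 + 90*x^3 + 270*x^2 + 405*x + 243 = (x + 3)^5

Eigenvalues and multiplicities (the geometric multiplicity of λ is n − rank(A − λI), which equals the number of Jordan blocks for λ):
  λ = -3: algebraic multiplicity = 5, geometric multiplicity = 3

Determining the block sizes for each eigenvalue:
  λ = -3: with am = 5 and gm = 3, the partition is not yet determined (e.g. several partitions of 5 into 3 parts exist). Let N = A − (-3)·I. Computing rank(N^1) = 2, rank(N^2) = 1, rank(N^3) = 0; the number of blocks of size ≥ j is rank(N^{j−1}) − rank(N^j), giving [3, 1, 1]. So we have 1 block(s) of size 3, 2 block(s) of size 1 → block sizes [3, 1, 1]

Assembling the blocks gives a Jordan form
J =
  [-3,  1,  0,  0,  0]
  [ 0, -3,  1,  0,  0]
  [ 0,  0, -3,  0,  0]
  [ 0,  0,  0, -3,  0]
  [ 0,  0,  0,  0, -3]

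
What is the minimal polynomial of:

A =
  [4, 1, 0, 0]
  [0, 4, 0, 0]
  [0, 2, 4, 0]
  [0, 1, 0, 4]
x^2 - 8*x + 16

The characteristic polynomial is χ_A(x) = (x - 4)^4, so the eigenvalues are known. The minimal polynomial is
  m_A(x) = Π_λ (x − λ)^{k_λ}
where k_λ is the size of the *largest* Jordan block for λ (equivalently, the smallest k with (A − λI)^k v = 0 for every generalised eigenvector v of λ).

  λ = 4: largest Jordan block has size 2, contributing (x − 4)^2

So m_A(x) = (x - 4)^2 = x^2 - 8*x + 16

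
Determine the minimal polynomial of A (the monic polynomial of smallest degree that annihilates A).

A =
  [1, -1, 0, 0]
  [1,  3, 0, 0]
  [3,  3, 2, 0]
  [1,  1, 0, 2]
x^2 - 4*x + 4

The characteristic polynomial is χ_A(x) = (x - 2)^4, so the eigenvalues are known. The minimal polynomial is
  m_A(x) = Π_λ (x − λ)^{k_λ}
where k_λ is the size of the *largest* Jordan block for λ (equivalently, the smallest k with (A − λI)^k v = 0 for every generalised eigenvector v of λ).

  λ = 2: largest Jordan block has size 2, contributing (x − 2)^2

So m_A(x) = (x - 2)^2 = x^2 - 4*x + 4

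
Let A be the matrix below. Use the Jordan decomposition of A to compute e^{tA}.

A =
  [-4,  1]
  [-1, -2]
e^{tA} =
  [-t*exp(-3*t) + exp(-3*t), t*exp(-3*t)]
  [-t*exp(-3*t), t*exp(-3*t) + exp(-3*t)]

Strategy: write A = P · J · P⁻¹ where J is a Jordan canonical form, so e^{tA} = P · e^{tJ} · P⁻¹, and e^{tJ} can be computed block-by-block.

A has Jordan form
J =
  [-3,  1]
  [ 0, -3]
(up to reordering of blocks).

Per-block formulas:
  For a 2×2 Jordan block J_2(-3): exp(t · J_2(-3)) = e^(-3t)·(I + t·N), where N is the 2×2 nilpotent shift.

After assembling e^{tJ} and conjugating by P, we get:

e^{tA} =
  [-t*exp(-3*t) + exp(-3*t), t*exp(-3*t)]
  [-t*exp(-3*t), t*exp(-3*t) + exp(-3*t)]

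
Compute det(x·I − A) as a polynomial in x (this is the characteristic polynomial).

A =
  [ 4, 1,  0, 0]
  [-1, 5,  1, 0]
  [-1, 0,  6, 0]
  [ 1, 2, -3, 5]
x^4 - 20*x^3 + 150*x^2 - 500*x + 625

Expanding det(x·I − A) (e.g. by cofactor expansion or by noting that A is similar to its Jordan form J, which has the same characteristic polynomial as A) gives
  χ_A(x) = x^4 - 20*x^3 + 150*x^2 - 500*x + 625
which factors as (x - 5)^4. The eigenvalues (with algebraic multiplicities) are λ = 5 with multiplicity 4.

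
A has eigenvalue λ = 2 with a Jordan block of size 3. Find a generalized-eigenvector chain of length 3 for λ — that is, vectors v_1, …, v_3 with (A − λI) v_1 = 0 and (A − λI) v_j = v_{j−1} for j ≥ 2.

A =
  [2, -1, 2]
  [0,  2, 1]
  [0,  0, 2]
A Jordan chain for λ = 2 of length 3:
v_1 = (-1, 0, 0)ᵀ
v_2 = (2, 1, 0)ᵀ
v_3 = (0, 0, 1)ᵀ

Let N = A − (2)·I. We want v_3 with N^3 v_3 = 0 but N^2 v_3 ≠ 0; then v_{j-1} := N · v_j for j = 3, …, 2.

Pick v_3 = (0, 0, 1)ᵀ.
Then v_2 = N · v_3 = (2, 1, 0)ᵀ.
Then v_1 = N · v_2 = (-1, 0, 0)ᵀ.

Sanity check: (A − (2)·I) v_1 = (0, 0, 0)ᵀ = 0. ✓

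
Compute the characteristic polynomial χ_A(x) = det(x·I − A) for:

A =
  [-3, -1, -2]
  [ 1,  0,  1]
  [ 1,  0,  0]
x^3 + 3*x^2 + 3*x + 1

Expanding det(x·I − A) (e.g. by cofactor expansion or by noting that A is similar to its Jordan form J, which has the same characteristic polynomial as A) gives
  χ_A(x) = x^3 + 3*x^2 + 3*x + 1
which factors as (x + 1)^3. The eigenvalues (with algebraic multiplicities) are λ = -1 with multiplicity 3.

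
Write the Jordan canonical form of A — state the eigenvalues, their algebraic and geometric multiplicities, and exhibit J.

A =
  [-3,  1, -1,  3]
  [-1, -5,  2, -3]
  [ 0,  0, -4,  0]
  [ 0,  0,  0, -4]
J_3(-4) ⊕ J_1(-4)

The characteristic polynomial is
  det(x·I − A) = x^4 + 16*x^3 + 96*x^2 + 256*x + 256 = (x + 4)^4

Eigenvalues and multiplicities (the geometric multiplicity of λ is n − rank(A − λI), which equals the number of Jordan blocks for λ):
  λ = -4: algebraic multiplicity = 4, geometric multiplicity = 2

Determining the block sizes for each eigenvalue:
  λ = -4: with am = 4 and gm = 2, the partition is not yet determined (e.g. several partitions of 4 into 2 parts exist). Let N = A − (-4)·I. Computing rank(N^1) = 2, rank(N^2) = 1, rank(N^3) = 0; the number of blocks of size ≥ j is rank(N^{j−1}) − rank(N^j), giving [2, 1, 1]. So we have 1 block(s) of size 3, 1 block(s) of size 1 → block sizes [3, 1]

Assembling the blocks gives a Jordan form
J =
  [-4,  1,  0,  0]
  [ 0, -4,  1,  0]
  [ 0,  0, -4,  0]
  [ 0,  0,  0, -4]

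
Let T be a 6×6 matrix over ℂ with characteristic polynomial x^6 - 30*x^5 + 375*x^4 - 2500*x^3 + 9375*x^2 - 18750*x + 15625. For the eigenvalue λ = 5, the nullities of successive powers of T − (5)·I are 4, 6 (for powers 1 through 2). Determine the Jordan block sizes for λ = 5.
Block sizes for λ = 5: [2, 2, 1, 1]

From the dimensions of kernels of powers, the number of Jordan blocks of size at least j is d_j − d_{j−1} where d_j = dim ker(N^j) (with d_0 = 0). Computing the differences gives [4, 2].
The number of blocks of size exactly k is (#blocks of size ≥ k) − (#blocks of size ≥ k + 1), so the partition is: 2 block(s) of size 1, 2 block(s) of size 2.
In nonincreasing order the block sizes are [2, 2, 1, 1].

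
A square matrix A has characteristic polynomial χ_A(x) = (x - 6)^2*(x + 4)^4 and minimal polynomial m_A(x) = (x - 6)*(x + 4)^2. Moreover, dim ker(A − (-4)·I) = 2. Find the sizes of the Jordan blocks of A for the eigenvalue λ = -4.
Block sizes for λ = -4: [2, 2]

Step 1 — from the characteristic polynomial, algebraic multiplicity of λ = -4 is 4. From dim ker(A − (-4)·I) = 2, there are exactly 2 Jordan blocks for λ = -4.
Step 2 — from the minimal polynomial, the factor (x + 4)^2 tells us the largest block for λ = -4 has size 2.
Step 3 — with total size 4, 2 blocks, and largest block 2, the block sizes (in nonincreasing order) are [2, 2].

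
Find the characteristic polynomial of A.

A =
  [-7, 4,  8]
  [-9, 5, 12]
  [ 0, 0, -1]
x^3 + 3*x^2 + 3*x + 1

Expanding det(x·I − A) (e.g. by cofactor expansion or by noting that A is similar to its Jordan form J, which has the same characteristic polynomial as A) gives
  χ_A(x) = x^3 + 3*x^2 + 3*x + 1
which factors as (x + 1)^3. The eigenvalues (with algebraic multiplicities) are λ = -1 with multiplicity 3.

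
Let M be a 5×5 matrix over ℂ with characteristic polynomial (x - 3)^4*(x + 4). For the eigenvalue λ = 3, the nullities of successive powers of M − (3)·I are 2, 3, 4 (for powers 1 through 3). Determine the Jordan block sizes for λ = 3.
Block sizes for λ = 3: [3, 1]

From the dimensions of kernels of powers, the number of Jordan blocks of size at least j is d_j − d_{j−1} where d_j = dim ker(N^j) (with d_0 = 0). Computing the differences gives [2, 1, 1].
The number of blocks of size exactly k is (#blocks of size ≥ k) − (#blocks of size ≥ k + 1), so the partition is: 1 block(s) of size 1, 1 block(s) of size 3.
In nonincreasing order the block sizes are [3, 1].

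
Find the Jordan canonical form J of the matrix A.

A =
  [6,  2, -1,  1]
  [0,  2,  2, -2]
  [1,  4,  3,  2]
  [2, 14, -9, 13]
J_3(6) ⊕ J_1(6)

The characteristic polynomial is
  det(x·I − A) = x^4 - 24*x^3 + 216*x^2 - 864*x + 1296 = (x - 6)^4

Eigenvalues and multiplicities (the geometric multiplicity of λ is n − rank(A − λI), which equals the number of Jordan blocks for λ):
  λ = 6: algebraic multiplicity = 4, geometric multiplicity = 2

Determining the block sizes for each eigenvalue:
  λ = 6: with am = 4 and gm = 2, the partition is not yet determined (e.g. several partitions of 4 into 2 parts exist). Let N = A − (6)·I. Computing rank(N^1) = 2, rank(N^2) = 1, rank(N^3) = 0; the number of blocks of size ≥ j is rank(N^{j−1}) − rank(N^j), giving [2, 1, 1]. So we have 1 block(s) of size 3, 1 block(s) of size 1 → block sizes [3, 1]

Assembling the blocks gives a Jordan form
J =
  [6, 1, 0, 0]
  [0, 6, 1, 0]
  [0, 0, 6, 0]
  [0, 0, 0, 6]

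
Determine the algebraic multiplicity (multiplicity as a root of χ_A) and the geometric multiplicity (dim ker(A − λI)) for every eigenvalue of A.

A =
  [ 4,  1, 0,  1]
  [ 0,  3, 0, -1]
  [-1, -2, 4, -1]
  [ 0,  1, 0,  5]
λ = 4: alg = 4, geom = 2

Step 1 — factor the characteristic polynomial to read off the algebraic multiplicities:
  χ_A(x) = (x - 4)^4

Step 2 — compute geometric multiplicities via the rank-nullity identity g(λ) = n − rank(A − λI):
  rank(A − (4)·I) = 2, so dim ker(A − (4)·I) = n − 2 = 2

Summary:
  λ = 4: algebraic multiplicity = 4, geometric multiplicity = 2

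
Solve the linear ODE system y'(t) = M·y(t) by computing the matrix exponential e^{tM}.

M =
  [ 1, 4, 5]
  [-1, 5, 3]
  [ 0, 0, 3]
e^{tM} =
  [-2*t*exp(3*t) + exp(3*t), 4*t*exp(3*t), t^2*exp(3*t) + 5*t*exp(3*t)]
  [-t*exp(3*t), 2*t*exp(3*t) + exp(3*t), t^2*exp(3*t)/2 + 3*t*exp(3*t)]
  [0, 0, exp(3*t)]

Strategy: write M = P · J · P⁻¹ where J is a Jordan canonical form, so e^{tM} = P · e^{tJ} · P⁻¹, and e^{tJ} can be computed block-by-block.

M has Jordan form
J =
  [3, 1, 0]
  [0, 3, 1]
  [0, 0, 3]
(up to reordering of blocks).

Per-block formulas:
  For a 3×3 Jordan block J_3(3): exp(t · J_3(3)) = e^(3t)·(I + t·N + (t^2/2)·N^2), where N is the 3×3 nilpotent shift.

After assembling e^{tJ} and conjugating by P, we get:

e^{tM} =
  [-2*t*exp(3*t) + exp(3*t), 4*t*exp(3*t), t^2*exp(3*t) + 5*t*exp(3*t)]
  [-t*exp(3*t), 2*t*exp(3*t) + exp(3*t), t^2*exp(3*t)/2 + 3*t*exp(3*t)]
  [0, 0, exp(3*t)]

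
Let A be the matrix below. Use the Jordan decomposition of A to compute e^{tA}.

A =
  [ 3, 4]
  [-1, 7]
e^{tA} =
  [-2*t*exp(5*t) + exp(5*t), 4*t*exp(5*t)]
  [-t*exp(5*t), 2*t*exp(5*t) + exp(5*t)]

Strategy: write A = P · J · P⁻¹ where J is a Jordan canonical form, so e^{tA} = P · e^{tJ} · P⁻¹, and e^{tJ} can be computed block-by-block.

A has Jordan form
J =
  [5, 1]
  [0, 5]
(up to reordering of blocks).

Per-block formulas:
  For a 2×2 Jordan block J_2(5): exp(t · J_2(5)) = e^(5t)·(I + t·N), where N is the 2×2 nilpotent shift.

After assembling e^{tJ} and conjugating by P, we get:

e^{tA} =
  [-2*t*exp(5*t) + exp(5*t), 4*t*exp(5*t)]
  [-t*exp(5*t), 2*t*exp(5*t) + exp(5*t)]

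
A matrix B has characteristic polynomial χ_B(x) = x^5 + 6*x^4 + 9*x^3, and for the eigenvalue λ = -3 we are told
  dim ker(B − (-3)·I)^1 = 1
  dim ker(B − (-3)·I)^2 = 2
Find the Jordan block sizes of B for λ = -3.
Block sizes for λ = -3: [2]

From the dimensions of kernels of powers, the number of Jordan blocks of size at least j is d_j − d_{j−1} where d_j = dim ker(N^j) (with d_0 = 0). Computing the differences gives [1, 1].
The number of blocks of size exactly k is (#blocks of size ≥ k) − (#blocks of size ≥ k + 1), so the partition is: 1 block(s) of size 2.
In nonincreasing order the block sizes are [2].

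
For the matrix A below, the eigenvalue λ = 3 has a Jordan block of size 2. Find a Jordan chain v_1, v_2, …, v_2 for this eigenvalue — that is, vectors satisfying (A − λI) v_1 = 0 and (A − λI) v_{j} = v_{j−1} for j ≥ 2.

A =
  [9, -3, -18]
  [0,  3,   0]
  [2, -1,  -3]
A Jordan chain for λ = 3 of length 2:
v_1 = (6, 0, 2)ᵀ
v_2 = (1, 0, 0)ᵀ

Let N = A − (3)·I. We want v_2 with N^2 v_2 = 0 but N^1 v_2 ≠ 0; then v_{j-1} := N · v_j for j = 2, …, 2.

Pick v_2 = (1, 0, 0)ᵀ.
Then v_1 = N · v_2 = (6, 0, 2)ᵀ.

Sanity check: (A − (3)·I) v_1 = (0, 0, 0)ᵀ = 0. ✓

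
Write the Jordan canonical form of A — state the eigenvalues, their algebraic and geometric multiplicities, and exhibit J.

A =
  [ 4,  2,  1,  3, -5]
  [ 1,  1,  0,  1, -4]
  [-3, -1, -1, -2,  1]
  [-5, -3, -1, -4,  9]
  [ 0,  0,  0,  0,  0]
J_2(0) ⊕ J_2(0) ⊕ J_1(0)

The characteristic polynomial is
  det(x·I − A) = x^5

Eigenvalues and multiplicities (the geometric multiplicity of λ is n − rank(A − λI), which equals the number of Jordan blocks for λ):
  λ = 0: algebraic multiplicity = 5, geometric multiplicity = 3

Determining the block sizes for each eigenvalue:
  λ = 0: with am = 5 and gm = 3, the partition is not yet determined (e.g. several partitions of 5 into 3 parts exist). Let N = A − (0)·I. Computing rank(N^1) = 2, rank(N^2) = 0; the number of blocks of size ≥ j is rank(N^{j−1}) − rank(N^j), giving [3, 2]. So we have 2 block(s) of size 2, 1 block(s) of size 1 → block sizes [2, 2, 1]

Assembling the blocks gives a Jordan form
J =
  [0, 1, 0, 0, 0]
  [0, 0, 0, 0, 0]
  [0, 0, 0, 1, 0]
  [0, 0, 0, 0, 0]
  [0, 0, 0, 0, 0]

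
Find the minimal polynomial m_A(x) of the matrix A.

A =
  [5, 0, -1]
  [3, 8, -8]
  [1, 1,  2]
x^3 - 15*x^2 + 75*x - 125

The characteristic polynomial is χ_A(x) = (x - 5)^3, so the eigenvalues are known. The minimal polynomial is
  m_A(x) = Π_λ (x − λ)^{k_λ}
where k_λ is the size of the *largest* Jordan block for λ (equivalently, the smallest k with (A − λI)^k v = 0 for every generalised eigenvector v of λ).

  λ = 5: largest Jordan block has size 3, contributing (x − 5)^3

So m_A(x) = (x - 5)^3 = x^3 - 15*x^2 + 75*x - 125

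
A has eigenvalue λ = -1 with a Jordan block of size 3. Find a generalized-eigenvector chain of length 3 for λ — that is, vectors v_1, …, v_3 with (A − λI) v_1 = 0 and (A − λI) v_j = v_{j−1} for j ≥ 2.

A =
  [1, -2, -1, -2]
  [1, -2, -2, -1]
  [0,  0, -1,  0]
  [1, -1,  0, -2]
A Jordan chain for λ = -1 of length 3:
v_1 = (2, 1, 0, 1)ᵀ
v_2 = (-1, -2, 0, 0)ᵀ
v_3 = (0, 0, 1, 0)ᵀ

Let N = A − (-1)·I. We want v_3 with N^3 v_3 = 0 but N^2 v_3 ≠ 0; then v_{j-1} := N · v_j for j = 3, …, 2.

Pick v_3 = (0, 0, 1, 0)ᵀ.
Then v_2 = N · v_3 = (-1, -2, 0, 0)ᵀ.
Then v_1 = N · v_2 = (2, 1, 0, 1)ᵀ.

Sanity check: (A − (-1)·I) v_1 = (0, 0, 0, 0)ᵀ = 0. ✓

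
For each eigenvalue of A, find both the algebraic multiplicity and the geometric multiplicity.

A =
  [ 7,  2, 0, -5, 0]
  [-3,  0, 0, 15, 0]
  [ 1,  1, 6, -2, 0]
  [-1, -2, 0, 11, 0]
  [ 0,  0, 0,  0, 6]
λ = 6: alg = 5, geom = 3

Step 1 — factor the characteristic polynomial to read off the algebraic multiplicities:
  χ_A(x) = (x - 6)^5

Step 2 — compute geometric multiplicities via the rank-nullity identity g(λ) = n − rank(A − λI):
  rank(A − (6)·I) = 2, so dim ker(A − (6)·I) = n − 2 = 3

Summary:
  λ = 6: algebraic multiplicity = 5, geometric multiplicity = 3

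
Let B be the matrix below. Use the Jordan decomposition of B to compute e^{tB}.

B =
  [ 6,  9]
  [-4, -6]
e^{tB} =
  [6*t + 1, 9*t]
  [-4*t, 1 - 6*t]

Strategy: write B = P · J · P⁻¹ where J is a Jordan canonical form, so e^{tB} = P · e^{tJ} · P⁻¹, and e^{tJ} can be computed block-by-block.

B has Jordan form
J =
  [0, 1]
  [0, 0]
(up to reordering of blocks).

Per-block formulas:
  For a 2×2 Jordan block J_2(0): exp(t · J_2(0)) = e^(0t)·(I + t·N), where N is the 2×2 nilpotent shift.

After assembling e^{tJ} and conjugating by P, we get:

e^{tB} =
  [6*t + 1, 9*t]
  [-4*t, 1 - 6*t]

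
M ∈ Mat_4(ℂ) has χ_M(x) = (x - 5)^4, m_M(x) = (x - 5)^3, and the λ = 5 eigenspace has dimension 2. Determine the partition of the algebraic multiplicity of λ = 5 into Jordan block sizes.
Block sizes for λ = 5: [3, 1]

Step 1 — from the characteristic polynomial, algebraic multiplicity of λ = 5 is 4. From dim ker(M − (5)·I) = 2, there are exactly 2 Jordan blocks for λ = 5.
Step 2 — from the minimal polynomial, the factor (x − 5)^3 tells us the largest block for λ = 5 has size 3.
Step 3 — with total size 4, 2 blocks, and largest block 3, the block sizes (in nonincreasing order) are [3, 1].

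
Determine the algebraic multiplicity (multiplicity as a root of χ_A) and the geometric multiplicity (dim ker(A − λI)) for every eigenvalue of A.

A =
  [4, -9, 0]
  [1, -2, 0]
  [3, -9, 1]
λ = 1: alg = 3, geom = 2

Step 1 — factor the characteristic polynomial to read off the algebraic multiplicities:
  χ_A(x) = (x - 1)^3

Step 2 — compute geometric multiplicities via the rank-nullity identity g(λ) = n − rank(A − λI):
  rank(A − (1)·I) = 1, so dim ker(A − (1)·I) = n − 1 = 2

Summary:
  λ = 1: algebraic multiplicity = 3, geometric multiplicity = 2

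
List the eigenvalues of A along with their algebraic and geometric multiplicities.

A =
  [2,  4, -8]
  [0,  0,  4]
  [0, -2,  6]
λ = 2: alg = 2, geom = 2; λ = 4: alg = 1, geom = 1

Step 1 — factor the characteristic polynomial to read off the algebraic multiplicities:
  χ_A(x) = (x - 4)*(x - 2)^2

Step 2 — compute geometric multiplicities via the rank-nullity identity g(λ) = n − rank(A − λI):
  rank(A − (2)·I) = 1, so dim ker(A − (2)·I) = n − 1 = 2
  rank(A − (4)·I) = 2, so dim ker(A − (4)·I) = n − 2 = 1

Summary:
  λ = 2: algebraic multiplicity = 2, geometric multiplicity = 2
  λ = 4: algebraic multiplicity = 1, geometric multiplicity = 1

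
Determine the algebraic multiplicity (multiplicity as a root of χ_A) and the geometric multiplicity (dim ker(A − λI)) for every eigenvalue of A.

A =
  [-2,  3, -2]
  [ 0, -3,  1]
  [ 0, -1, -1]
λ = -2: alg = 3, geom = 1

Step 1 — factor the characteristic polynomial to read off the algebraic multiplicities:
  χ_A(x) = (x + 2)^3

Step 2 — compute geometric multiplicities via the rank-nullity identity g(λ) = n − rank(A − λI):
  rank(A − (-2)·I) = 2, so dim ker(A − (-2)·I) = n − 2 = 1

Summary:
  λ = -2: algebraic multiplicity = 3, geometric multiplicity = 1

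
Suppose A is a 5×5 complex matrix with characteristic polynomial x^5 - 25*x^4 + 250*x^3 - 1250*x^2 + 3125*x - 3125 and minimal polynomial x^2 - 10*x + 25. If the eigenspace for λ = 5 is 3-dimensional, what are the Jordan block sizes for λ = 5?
Block sizes for λ = 5: [2, 2, 1]

Step 1 — from the characteristic polynomial, algebraic multiplicity of λ = 5 is 5. From dim ker(A − (5)·I) = 3, there are exactly 3 Jordan blocks for λ = 5.
Step 2 — from the minimal polynomial, the factor (x − 5)^2 tells us the largest block for λ = 5 has size 2.
Step 3 — with total size 5, 3 blocks, and largest block 2, the block sizes (in nonincreasing order) are [2, 2, 1].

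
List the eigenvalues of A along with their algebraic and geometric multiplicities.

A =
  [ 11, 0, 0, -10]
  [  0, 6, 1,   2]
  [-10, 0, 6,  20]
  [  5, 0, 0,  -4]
λ = 1: alg = 1, geom = 1; λ = 6: alg = 3, geom = 2

Step 1 — factor the characteristic polynomial to read off the algebraic multiplicities:
  χ_A(x) = (x - 6)^3*(x - 1)

Step 2 — compute geometric multiplicities via the rank-nullity identity g(λ) = n − rank(A − λI):
  rank(A − (1)·I) = 3, so dim ker(A − (1)·I) = n − 3 = 1
  rank(A − (6)·I) = 2, so dim ker(A − (6)·I) = n − 2 = 2

Summary:
  λ = 1: algebraic multiplicity = 1, geometric multiplicity = 1
  λ = 6: algebraic multiplicity = 3, geometric multiplicity = 2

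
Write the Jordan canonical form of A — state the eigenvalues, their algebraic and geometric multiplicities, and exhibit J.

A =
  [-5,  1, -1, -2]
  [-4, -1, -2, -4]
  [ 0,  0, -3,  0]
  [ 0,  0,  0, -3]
J_2(-3) ⊕ J_1(-3) ⊕ J_1(-3)

The characteristic polynomial is
  det(x·I − A) = x^4 + 12*x^3 + 54*x^2 + 108*x + 81 = (x + 3)^4

Eigenvalues and multiplicities (the geometric multiplicity of λ is n − rank(A − λI), which equals the number of Jordan blocks for λ):
  λ = -3: algebraic multiplicity = 4, geometric multiplicity = 3

Determining the block sizes for each eigenvalue:
  λ = -3: 3 blocks summing to 4 forces exactly one block of size 2 and the rest size 1 → block sizes [2, 1, 1]

Assembling the blocks gives a Jordan form
J =
  [-3,  1,  0,  0]
  [ 0, -3,  0,  0]
  [ 0,  0, -3,  0]
  [ 0,  0,  0, -3]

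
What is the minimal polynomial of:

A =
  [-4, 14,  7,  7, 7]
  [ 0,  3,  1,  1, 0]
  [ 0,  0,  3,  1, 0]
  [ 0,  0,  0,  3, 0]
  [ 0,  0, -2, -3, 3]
x^4 - 5*x^3 - 9*x^2 + 81*x - 108

The characteristic polynomial is χ_A(x) = (x - 3)^4*(x + 4), so the eigenvalues are known. The minimal polynomial is
  m_A(x) = Π_λ (x − λ)^{k_λ}
where k_λ is the size of the *largest* Jordan block for λ (equivalently, the smallest k with (A − λI)^k v = 0 for every generalised eigenvector v of λ).

  λ = -4: largest Jordan block has size 1, contributing (x + 4)
  λ = 3: largest Jordan block has size 3, contributing (x − 3)^3

So m_A(x) = (x - 3)^3*(x + 4) = x^4 - 5*x^3 - 9*x^2 + 81*x - 108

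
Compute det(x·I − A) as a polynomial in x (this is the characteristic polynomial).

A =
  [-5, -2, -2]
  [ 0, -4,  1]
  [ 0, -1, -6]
x^3 + 15*x^2 + 75*x + 125

Expanding det(x·I − A) (e.g. by cofactor expansion or by noting that A is similar to its Jordan form J, which has the same characteristic polynomial as A) gives
  χ_A(x) = x^3 + 15*x^2 + 75*x + 125
which factors as (x + 5)^3. The eigenvalues (with algebraic multiplicities) are λ = -5 with multiplicity 3.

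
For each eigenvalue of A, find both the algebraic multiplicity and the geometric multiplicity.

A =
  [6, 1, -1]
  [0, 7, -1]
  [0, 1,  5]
λ = 6: alg = 3, geom = 2

Step 1 — factor the characteristic polynomial to read off the algebraic multiplicities:
  χ_A(x) = (x - 6)^3

Step 2 — compute geometric multiplicities via the rank-nullity identity g(λ) = n − rank(A − λI):
  rank(A − (6)·I) = 1, so dim ker(A − (6)·I) = n − 1 = 2

Summary:
  λ = 6: algebraic multiplicity = 3, geometric multiplicity = 2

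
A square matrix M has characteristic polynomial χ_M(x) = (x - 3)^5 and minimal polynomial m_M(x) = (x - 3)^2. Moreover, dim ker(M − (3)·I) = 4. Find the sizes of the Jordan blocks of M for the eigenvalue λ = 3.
Block sizes for λ = 3: [2, 1, 1, 1]

Step 1 — from the characteristic polynomial, algebraic multiplicity of λ = 3 is 5. From dim ker(M − (3)·I) = 4, there are exactly 4 Jordan blocks for λ = 3.
Step 2 — from the minimal polynomial, the factor (x − 3)^2 tells us the largest block for λ = 3 has size 2.
Step 3 — with total size 5, 4 blocks, and largest block 2, the block sizes (in nonincreasing order) are [2, 1, 1, 1].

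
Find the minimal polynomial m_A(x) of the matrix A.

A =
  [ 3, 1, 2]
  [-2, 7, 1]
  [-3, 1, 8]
x^3 - 18*x^2 + 108*x - 216

The characteristic polynomial is χ_A(x) = (x - 6)^3, so the eigenvalues are known. The minimal polynomial is
  m_A(x) = Π_λ (x − λ)^{k_λ}
where k_λ is the size of the *largest* Jordan block for λ (equivalently, the smallest k with (A − λI)^k v = 0 for every generalised eigenvector v of λ).

  λ = 6: largest Jordan block has size 3, contributing (x − 6)^3

So m_A(x) = (x - 6)^3 = x^3 - 18*x^2 + 108*x - 216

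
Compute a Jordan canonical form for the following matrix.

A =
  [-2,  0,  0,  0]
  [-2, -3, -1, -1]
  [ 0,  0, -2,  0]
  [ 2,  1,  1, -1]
J_2(-2) ⊕ J_1(-2) ⊕ J_1(-2)

The characteristic polynomial is
  det(x·I − A) = x^4 + 8*x^3 + 24*x^2 + 32*x + 16 = (x + 2)^4

Eigenvalues and multiplicities (the geometric multiplicity of λ is n − rank(A − λI), which equals the number of Jordan blocks for λ):
  λ = -2: algebraic multiplicity = 4, geometric multiplicity = 3

Determining the block sizes for each eigenvalue:
  λ = -2: 3 blocks summing to 4 forces exactly one block of size 2 and the rest size 1 → block sizes [2, 1, 1]

Assembling the blocks gives a Jordan form
J =
  [-2,  1,  0,  0]
  [ 0, -2,  0,  0]
  [ 0,  0, -2,  0]
  [ 0,  0,  0, -2]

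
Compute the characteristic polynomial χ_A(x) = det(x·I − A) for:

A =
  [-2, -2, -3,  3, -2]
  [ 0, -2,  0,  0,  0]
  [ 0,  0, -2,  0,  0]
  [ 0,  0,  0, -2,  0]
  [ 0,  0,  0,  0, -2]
x^5 + 10*x^4 + 40*x^3 + 80*x^2 + 80*x + 32

Expanding det(x·I − A) (e.g. by cofactor expansion or by noting that A is similar to its Jordan form J, which has the same characteristic polynomial as A) gives
  χ_A(x) = x^5 + 10*x^4 + 40*x^3 + 80*x^2 + 80*x + 32
which factors as (x + 2)^5. The eigenvalues (with algebraic multiplicities) are λ = -2 with multiplicity 5.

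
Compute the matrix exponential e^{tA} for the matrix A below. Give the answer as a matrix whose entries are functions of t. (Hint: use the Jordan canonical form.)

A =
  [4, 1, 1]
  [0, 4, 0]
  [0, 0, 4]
e^{tA} =
  [exp(4*t), t*exp(4*t), t*exp(4*t)]
  [0, exp(4*t), 0]
  [0, 0, exp(4*t)]

Strategy: write A = P · J · P⁻¹ where J is a Jordan canonical form, so e^{tA} = P · e^{tJ} · P⁻¹, and e^{tJ} can be computed block-by-block.

A has Jordan form
J =
  [4, 1, 0]
  [0, 4, 0]
  [0, 0, 4]
(up to reordering of blocks).

Per-block formulas:
  For a 1×1 block at λ = 4: exp(t · [4]) = [e^(4t)].
  For a 2×2 Jordan block J_2(4): exp(t · J_2(4)) = e^(4t)·(I + t·N), where N is the 2×2 nilpotent shift.

After assembling e^{tJ} and conjugating by P, we get:

e^{tA} =
  [exp(4*t), t*exp(4*t), t*exp(4*t)]
  [0, exp(4*t), 0]
  [0, 0, exp(4*t)]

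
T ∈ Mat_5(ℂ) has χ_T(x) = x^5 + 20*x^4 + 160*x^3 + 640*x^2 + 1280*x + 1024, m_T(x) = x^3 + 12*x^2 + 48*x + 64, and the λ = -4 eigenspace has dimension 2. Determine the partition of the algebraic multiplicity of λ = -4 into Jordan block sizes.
Block sizes for λ = -4: [3, 2]

Step 1 — from the characteristic polynomial, algebraic multiplicity of λ = -4 is 5. From dim ker(T − (-4)·I) = 2, there are exactly 2 Jordan blocks for λ = -4.
Step 2 — from the minimal polynomial, the factor (x + 4)^3 tells us the largest block for λ = -4 has size 3.
Step 3 — with total size 5, 2 blocks, and largest block 3, the block sizes (in nonincreasing order) are [3, 2].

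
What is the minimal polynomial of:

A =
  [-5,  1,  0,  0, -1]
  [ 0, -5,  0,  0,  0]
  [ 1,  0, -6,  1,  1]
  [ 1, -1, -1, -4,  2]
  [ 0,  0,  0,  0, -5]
x^2 + 10*x + 25

The characteristic polynomial is χ_A(x) = (x + 5)^5, so the eigenvalues are known. The minimal polynomial is
  m_A(x) = Π_λ (x − λ)^{k_λ}
where k_λ is the size of the *largest* Jordan block for λ (equivalently, the smallest k with (A − λI)^k v = 0 for every generalised eigenvector v of λ).

  λ = -5: largest Jordan block has size 2, contributing (x + 5)^2

So m_A(x) = (x + 5)^2 = x^2 + 10*x + 25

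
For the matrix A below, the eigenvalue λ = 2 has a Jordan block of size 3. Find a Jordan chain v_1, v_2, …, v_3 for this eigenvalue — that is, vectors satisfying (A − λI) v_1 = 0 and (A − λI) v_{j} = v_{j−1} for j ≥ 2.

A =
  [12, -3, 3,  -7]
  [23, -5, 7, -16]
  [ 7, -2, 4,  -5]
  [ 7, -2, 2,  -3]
A Jordan chain for λ = 2 of length 3:
v_1 = (3, 6, 3, 3)ᵀ
v_2 = (10, 23, 7, 7)ᵀ
v_3 = (1, 0, 0, 0)ᵀ

Let N = A − (2)·I. We want v_3 with N^3 v_3 = 0 but N^2 v_3 ≠ 0; then v_{j-1} := N · v_j for j = 3, …, 2.

Pick v_3 = (1, 0, 0, 0)ᵀ.
Then v_2 = N · v_3 = (10, 23, 7, 7)ᵀ.
Then v_1 = N · v_2 = (3, 6, 3, 3)ᵀ.

Sanity check: (A − (2)·I) v_1 = (0, 0, 0, 0)ᵀ = 0. ✓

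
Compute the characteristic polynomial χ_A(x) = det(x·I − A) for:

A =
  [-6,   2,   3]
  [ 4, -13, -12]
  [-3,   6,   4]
x^3 + 15*x^2 + 75*x + 125

Expanding det(x·I − A) (e.g. by cofactor expansion or by noting that A is similar to its Jordan form J, which has the same characteristic polynomial as A) gives
  χ_A(x) = x^3 + 15*x^2 + 75*x + 125
which factors as (x + 5)^3. The eigenvalues (with algebraic multiplicities) are λ = -5 with multiplicity 3.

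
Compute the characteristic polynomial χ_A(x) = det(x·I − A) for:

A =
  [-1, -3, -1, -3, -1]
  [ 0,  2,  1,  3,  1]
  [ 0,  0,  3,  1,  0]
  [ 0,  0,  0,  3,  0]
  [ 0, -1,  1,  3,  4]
x^5 - 11*x^4 + 42*x^3 - 54*x^2 - 27*x + 81

Expanding det(x·I − A) (e.g. by cofactor expansion or by noting that A is similar to its Jordan form J, which has the same characteristic polynomial as A) gives
  χ_A(x) = x^5 - 11*x^4 + 42*x^3 - 54*x^2 - 27*x + 81
which factors as (x - 3)^4*(x + 1). The eigenvalues (with algebraic multiplicities) are λ = -1 with multiplicity 1, λ = 3 with multiplicity 4.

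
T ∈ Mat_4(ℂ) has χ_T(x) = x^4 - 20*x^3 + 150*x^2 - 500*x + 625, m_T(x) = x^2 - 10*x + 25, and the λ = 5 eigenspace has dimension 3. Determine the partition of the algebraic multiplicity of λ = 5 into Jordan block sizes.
Block sizes for λ = 5: [2, 1, 1]

Step 1 — from the characteristic polynomial, algebraic multiplicity of λ = 5 is 4. From dim ker(T − (5)·I) = 3, there are exactly 3 Jordan blocks for λ = 5.
Step 2 — from the minimal polynomial, the factor (x − 5)^2 tells us the largest block for λ = 5 has size 2.
Step 3 — with total size 4, 3 blocks, and largest block 2, the block sizes (in nonincreasing order) are [2, 1, 1].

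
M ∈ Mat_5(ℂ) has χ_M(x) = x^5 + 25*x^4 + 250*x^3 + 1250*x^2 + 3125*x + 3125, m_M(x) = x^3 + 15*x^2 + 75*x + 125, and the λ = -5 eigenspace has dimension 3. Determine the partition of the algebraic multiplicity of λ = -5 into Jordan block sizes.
Block sizes for λ = -5: [3, 1, 1]

Step 1 — from the characteristic polynomial, algebraic multiplicity of λ = -5 is 5. From dim ker(M − (-5)·I) = 3, there are exactly 3 Jordan blocks for λ = -5.
Step 2 — from the minimal polynomial, the factor (x + 5)^3 tells us the largest block for λ = -5 has size 3.
Step 3 — with total size 5, 3 blocks, and largest block 3, the block sizes (in nonincreasing order) are [3, 1, 1].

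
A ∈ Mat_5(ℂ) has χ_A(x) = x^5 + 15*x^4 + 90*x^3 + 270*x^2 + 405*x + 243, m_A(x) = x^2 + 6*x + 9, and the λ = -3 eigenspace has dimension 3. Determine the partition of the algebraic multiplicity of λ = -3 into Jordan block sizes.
Block sizes for λ = -3: [2, 2, 1]

Step 1 — from the characteristic polynomial, algebraic multiplicity of λ = -3 is 5. From dim ker(A − (-3)·I) = 3, there are exactly 3 Jordan blocks for λ = -3.
Step 2 — from the minimal polynomial, the factor (x + 3)^2 tells us the largest block for λ = -3 has size 2.
Step 3 — with total size 5, 3 blocks, and largest block 2, the block sizes (in nonincreasing order) are [2, 2, 1].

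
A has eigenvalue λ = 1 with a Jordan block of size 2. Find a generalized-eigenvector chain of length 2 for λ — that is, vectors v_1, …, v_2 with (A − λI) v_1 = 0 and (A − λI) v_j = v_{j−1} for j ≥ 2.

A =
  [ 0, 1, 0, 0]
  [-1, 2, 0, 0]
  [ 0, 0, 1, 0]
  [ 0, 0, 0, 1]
A Jordan chain for λ = 1 of length 2:
v_1 = (-1, -1, 0, 0)ᵀ
v_2 = (1, 0, 0, 0)ᵀ

Let N = A − (1)·I. We want v_2 with N^2 v_2 = 0 but N^1 v_2 ≠ 0; then v_{j-1} := N · v_j for j = 2, …, 2.

Pick v_2 = (1, 0, 0, 0)ᵀ.
Then v_1 = N · v_2 = (-1, -1, 0, 0)ᵀ.

Sanity check: (A − (1)·I) v_1 = (0, 0, 0, 0)ᵀ = 0. ✓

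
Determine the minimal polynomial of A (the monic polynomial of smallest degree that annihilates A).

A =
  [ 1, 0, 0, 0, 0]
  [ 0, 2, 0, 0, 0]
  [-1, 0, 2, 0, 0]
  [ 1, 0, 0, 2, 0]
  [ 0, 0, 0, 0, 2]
x^2 - 3*x + 2

The characteristic polynomial is χ_A(x) = (x - 2)^4*(x - 1), so the eigenvalues are known. The minimal polynomial is
  m_A(x) = Π_λ (x − λ)^{k_λ}
where k_λ is the size of the *largest* Jordan block for λ (equivalently, the smallest k with (A − λI)^k v = 0 for every generalised eigenvector v of λ).

  λ = 1: largest Jordan block has size 1, contributing (x − 1)
  λ = 2: largest Jordan block has size 1, contributing (x − 2)

So m_A(x) = (x - 2)*(x - 1) = x^2 - 3*x + 2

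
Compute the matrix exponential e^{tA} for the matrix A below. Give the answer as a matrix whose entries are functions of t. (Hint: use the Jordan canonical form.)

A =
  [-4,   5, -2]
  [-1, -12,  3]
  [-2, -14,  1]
e^{tA} =
  [t*exp(-5*t) + exp(-5*t), -t^2*exp(-5*t) + 5*t*exp(-5*t), t^2*exp(-5*t)/2 - 2*t*exp(-5*t)]
  [-t*exp(-5*t), t^2*exp(-5*t) - 7*t*exp(-5*t) + exp(-5*t), -t^2*exp(-5*t)/2 + 3*t*exp(-5*t)]
  [-2*t*exp(-5*t), 2*t^2*exp(-5*t) - 14*t*exp(-5*t), -t^2*exp(-5*t) + 6*t*exp(-5*t) + exp(-5*t)]

Strategy: write A = P · J · P⁻¹ where J is a Jordan canonical form, so e^{tA} = P · e^{tJ} · P⁻¹, and e^{tJ} can be computed block-by-block.

A has Jordan form
J =
  [-5,  1,  0]
  [ 0, -5,  1]
  [ 0,  0, -5]
(up to reordering of blocks).

Per-block formulas:
  For a 3×3 Jordan block J_3(-5): exp(t · J_3(-5)) = e^(-5t)·(I + t·N + (t^2/2)·N^2), where N is the 3×3 nilpotent shift.

After assembling e^{tJ} and conjugating by P, we get:

e^{tA} =
  [t*exp(-5*t) + exp(-5*t), -t^2*exp(-5*t) + 5*t*exp(-5*t), t^2*exp(-5*t)/2 - 2*t*exp(-5*t)]
  [-t*exp(-5*t), t^2*exp(-5*t) - 7*t*exp(-5*t) + exp(-5*t), -t^2*exp(-5*t)/2 + 3*t*exp(-5*t)]
  [-2*t*exp(-5*t), 2*t^2*exp(-5*t) - 14*t*exp(-5*t), -t^2*exp(-5*t) + 6*t*exp(-5*t) + exp(-5*t)]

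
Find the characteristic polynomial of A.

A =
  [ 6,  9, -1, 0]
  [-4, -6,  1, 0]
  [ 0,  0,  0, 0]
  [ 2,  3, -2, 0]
x^4

Expanding det(x·I − A) (e.g. by cofactor expansion or by noting that A is similar to its Jordan form J, which has the same characteristic polynomial as A) gives
  χ_A(x) = x^4
which factors as x^4. The eigenvalues (with algebraic multiplicities) are λ = 0 with multiplicity 4.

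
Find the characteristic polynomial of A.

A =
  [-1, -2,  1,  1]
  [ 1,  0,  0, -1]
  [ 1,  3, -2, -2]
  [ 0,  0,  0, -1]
x^4 + 4*x^3 + 6*x^2 + 4*x + 1

Expanding det(x·I − A) (e.g. by cofactor expansion or by noting that A is similar to its Jordan form J, which has the same characteristic polynomial as A) gives
  χ_A(x) = x^4 + 4*x^3 + 6*x^2 + 4*x + 1
which factors as (x + 1)^4. The eigenvalues (with algebraic multiplicities) are λ = -1 with multiplicity 4.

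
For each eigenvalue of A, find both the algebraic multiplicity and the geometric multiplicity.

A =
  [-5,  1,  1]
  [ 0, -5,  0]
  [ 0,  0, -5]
λ = -5: alg = 3, geom = 2

Step 1 — factor the characteristic polynomial to read off the algebraic multiplicities:
  χ_A(x) = (x + 5)^3

Step 2 — compute geometric multiplicities via the rank-nullity identity g(λ) = n − rank(A − λI):
  rank(A − (-5)·I) = 1, so dim ker(A − (-5)·I) = n − 1 = 2

Summary:
  λ = -5: algebraic multiplicity = 3, geometric multiplicity = 2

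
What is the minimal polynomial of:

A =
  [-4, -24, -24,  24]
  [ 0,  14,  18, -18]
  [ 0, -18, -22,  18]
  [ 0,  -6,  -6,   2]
x^2 + 2*x - 8

The characteristic polynomial is χ_A(x) = (x - 2)*(x + 4)^3, so the eigenvalues are known. The minimal polynomial is
  m_A(x) = Π_λ (x − λ)^{k_λ}
where k_λ is the size of the *largest* Jordan block for λ (equivalently, the smallest k with (A − λI)^k v = 0 for every generalised eigenvector v of λ).

  λ = -4: largest Jordan block has size 1, contributing (x + 4)
  λ = 2: largest Jordan block has size 1, contributing (x − 2)

So m_A(x) = (x - 2)*(x + 4) = x^2 + 2*x - 8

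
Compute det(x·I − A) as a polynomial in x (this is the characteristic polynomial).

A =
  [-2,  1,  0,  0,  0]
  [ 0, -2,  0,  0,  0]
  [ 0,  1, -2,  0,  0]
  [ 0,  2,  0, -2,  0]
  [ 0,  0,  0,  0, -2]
x^5 + 10*x^4 + 40*x^3 + 80*x^2 + 80*x + 32

Expanding det(x·I − A) (e.g. by cofactor expansion or by noting that A is similar to its Jordan form J, which has the same characteristic polynomial as A) gives
  χ_A(x) = x^5 + 10*x^4 + 40*x^3 + 80*x^2 + 80*x + 32
which factors as (x + 2)^5. The eigenvalues (with algebraic multiplicities) are λ = -2 with multiplicity 5.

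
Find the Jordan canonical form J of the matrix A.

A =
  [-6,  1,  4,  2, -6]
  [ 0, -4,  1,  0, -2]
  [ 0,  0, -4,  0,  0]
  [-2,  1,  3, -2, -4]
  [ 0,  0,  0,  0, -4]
J_3(-4) ⊕ J_1(-4) ⊕ J_1(-4)

The characteristic polynomial is
  det(x·I − A) = x^5 + 20*x^4 + 160*x^3 + 640*x^2 + 1280*x + 1024 = (x + 4)^5

Eigenvalues and multiplicities (the geometric multiplicity of λ is n − rank(A − λI), which equals the number of Jordan blocks for λ):
  λ = -4: algebraic multiplicity = 5, geometric multiplicity = 3

Determining the block sizes for each eigenvalue:
  λ = -4: with am = 5 and gm = 3, the partition is not yet determined (e.g. several partitions of 5 into 3 parts exist). Let N = A − (-4)·I. Computing rank(N^1) = 2, rank(N^2) = 1, rank(N^3) = 0; the number of blocks of size ≥ j is rank(N^{j−1}) − rank(N^j), giving [3, 1, 1]. So we have 1 block(s) of size 3, 2 block(s) of size 1 → block sizes [3, 1, 1]

Assembling the blocks gives a Jordan form
J =
  [-4,  1,  0,  0,  0]
  [ 0, -4,  1,  0,  0]
  [ 0,  0, -4,  0,  0]
  [ 0,  0,  0, -4,  0]
  [ 0,  0,  0,  0, -4]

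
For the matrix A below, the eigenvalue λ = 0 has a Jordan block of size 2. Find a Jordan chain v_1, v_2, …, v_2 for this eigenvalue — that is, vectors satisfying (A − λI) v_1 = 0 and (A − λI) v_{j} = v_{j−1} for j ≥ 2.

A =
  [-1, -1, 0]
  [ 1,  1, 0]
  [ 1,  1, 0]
A Jordan chain for λ = 0 of length 2:
v_1 = (-1, 1, 1)ᵀ
v_2 = (1, 0, 0)ᵀ

Let N = A − (0)·I. We want v_2 with N^2 v_2 = 0 but N^1 v_2 ≠ 0; then v_{j-1} := N · v_j for j = 2, …, 2.

Pick v_2 = (1, 0, 0)ᵀ.
Then v_1 = N · v_2 = (-1, 1, 1)ᵀ.

Sanity check: (A − (0)·I) v_1 = (0, 0, 0)ᵀ = 0. ✓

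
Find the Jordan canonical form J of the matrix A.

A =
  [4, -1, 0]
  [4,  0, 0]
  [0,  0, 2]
J_2(2) ⊕ J_1(2)

The characteristic polynomial is
  det(x·I − A) = x^3 - 6*x^2 + 12*x - 8 = (x - 2)^3

Eigenvalues and multiplicities (the geometric multiplicity of λ is n − rank(A − λI), which equals the number of Jordan blocks for λ):
  λ = 2: algebraic multiplicity = 3, geometric multiplicity = 2

Determining the block sizes for each eigenvalue:
  λ = 2: 2 blocks summing to 3 forces exactly one block of size 2 and the rest size 1 → block sizes [2, 1]

Assembling the blocks gives a Jordan form
J =
  [2, 1, 0]
  [0, 2, 0]
  [0, 0, 2]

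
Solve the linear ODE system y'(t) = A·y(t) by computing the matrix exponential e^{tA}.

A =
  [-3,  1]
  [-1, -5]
e^{tA} =
  [t*exp(-4*t) + exp(-4*t), t*exp(-4*t)]
  [-t*exp(-4*t), -t*exp(-4*t) + exp(-4*t)]

Strategy: write A = P · J · P⁻¹ where J is a Jordan canonical form, so e^{tA} = P · e^{tJ} · P⁻¹, and e^{tJ} can be computed block-by-block.

A has Jordan form
J =
  [-4,  1]
  [ 0, -4]
(up to reordering of blocks).

Per-block formulas:
  For a 2×2 Jordan block J_2(-4): exp(t · J_2(-4)) = e^(-4t)·(I + t·N), where N is the 2×2 nilpotent shift.

After assembling e^{tJ} and conjugating by P, we get:

e^{tA} =
  [t*exp(-4*t) + exp(-4*t), t*exp(-4*t)]
  [-t*exp(-4*t), -t*exp(-4*t) + exp(-4*t)]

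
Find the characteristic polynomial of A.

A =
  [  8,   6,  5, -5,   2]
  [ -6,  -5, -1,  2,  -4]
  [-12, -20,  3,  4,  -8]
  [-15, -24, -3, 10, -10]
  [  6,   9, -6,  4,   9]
x^5 - 25*x^4 + 250*x^3 - 1250*x^2 + 3125*x - 3125

Expanding det(x·I − A) (e.g. by cofactor expansion or by noting that A is similar to its Jordan form J, which has the same characteristic polynomial as A) gives
  χ_A(x) = x^5 - 25*x^4 + 250*x^3 - 1250*x^2 + 3125*x - 3125
which factors as (x - 5)^5. The eigenvalues (with algebraic multiplicities) are λ = 5 with multiplicity 5.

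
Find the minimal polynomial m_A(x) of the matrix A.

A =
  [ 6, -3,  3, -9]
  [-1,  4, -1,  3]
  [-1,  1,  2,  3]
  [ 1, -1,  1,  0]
x^2 - 6*x + 9

The characteristic polynomial is χ_A(x) = (x - 3)^4, so the eigenvalues are known. The minimal polynomial is
  m_A(x) = Π_λ (x − λ)^{k_λ}
where k_λ is the size of the *largest* Jordan block for λ (equivalently, the smallest k with (A − λI)^k v = 0 for every generalised eigenvector v of λ).

  λ = 3: largest Jordan block has size 2, contributing (x − 3)^2

So m_A(x) = (x - 3)^2 = x^2 - 6*x + 9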